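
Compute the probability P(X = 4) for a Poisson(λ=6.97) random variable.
0.092403

We have X ~ Poisson(λ=6.97).

For a Poisson distribution, the PMF gives us the probability of each outcome.

Using the PMF formula:
P(X = 4) = 0.092403

Rounded to 4 decimal places: 0.0924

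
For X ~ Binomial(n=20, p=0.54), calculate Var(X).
4.9680

We have X ~ Binomial(n=20, p=0.54).

For a Binomial distribution with n=20, p=0.54:
Var(X) = 4.9680

The variance measures the spread of the distribution around the mean.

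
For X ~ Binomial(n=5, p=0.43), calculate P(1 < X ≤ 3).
0.600740

We have X ~ Binomial(n=5, p=0.43).

To find P(1 < X ≤ 3), we use:
P(1 < X ≤ 3) = P(X ≤ 3) - P(X ≤ 1)
                 = F(3) - F(1)
                 = 0.887863 - 0.287123
                 = 0.600740

So there's approximately a 60.1% chance that X falls in this range.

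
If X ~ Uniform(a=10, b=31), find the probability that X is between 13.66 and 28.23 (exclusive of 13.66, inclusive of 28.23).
0.693810

We have X ~ Uniform(a=10, b=31).

To find P(13.66 < X ≤ 28.23), we use:
P(13.66 < X ≤ 28.23) = P(X ≤ 28.23) - P(X ≤ 13.66)
                 = F(28.23) - F(13.66)
                 = 0.868095 - 0.174286
                 = 0.693810

So there's approximately a 69.4% chance that X falls in this range.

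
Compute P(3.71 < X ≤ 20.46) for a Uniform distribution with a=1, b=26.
0.670000

We have X ~ Uniform(a=1, b=26).

To find P(3.71 < X ≤ 20.46), we use:
P(3.71 < X ≤ 20.46) = P(X ≤ 20.46) - P(X ≤ 3.71)
                 = F(20.46) - F(3.71)
                 = 0.778400 - 0.108400
                 = 0.670000

So there's approximately a 67.0% chance that X falls in this range.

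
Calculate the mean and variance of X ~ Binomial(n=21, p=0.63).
E[X] = 13.2300, Var(X) = 4.8951

We have X ~ Binomial(n=21, p=0.63).

For a Binomial distribution with n=21, p=0.63:

Expected value:
E[X] = 13.2300

Variance:
Var(X) = 4.8951

Standard deviation:
σ = √Var(X) = 2.2125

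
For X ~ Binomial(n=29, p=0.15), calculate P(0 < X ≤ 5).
0.728967

We have X ~ Binomial(n=29, p=0.15).

To find P(0 < X ≤ 5), we use:
P(0 < X ≤ 5) = P(X ≤ 5) - P(X ≤ 0)
                 = F(5) - F(0)
                 = 0.737944 - 0.008977
                 = 0.728967

So there's approximately a 72.9% chance that X falls in this range.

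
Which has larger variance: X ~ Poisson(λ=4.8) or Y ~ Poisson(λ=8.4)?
Y has larger variance (8.4000 > 4.8000)

Compute the variance for each distribution:

X ~ Poisson(λ=4.8):
Var(X) = 4.8000

Y ~ Poisson(λ=8.4):
Var(Y) = 8.4000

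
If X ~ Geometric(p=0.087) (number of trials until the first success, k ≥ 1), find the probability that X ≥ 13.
0.335467

We have X ~ Geometric(p=0.087) (number of trials until the first success, k ≥ 1).

For discrete distributions, P(X ≥ 13) = 1 - P(X ≤ 12).

P(X ≤ 12) = 0.664533
P(X ≥ 13) = 1 - 0.664533 = 0.335467

So there's approximately a 33.5% chance that X is at least 13.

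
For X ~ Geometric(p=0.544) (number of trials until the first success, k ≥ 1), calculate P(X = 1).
0.544000

We have X ~ Geometric(p=0.544) (number of trials until the first success, k ≥ 1).

For a Geometric distribution, the PMF gives us the probability of each outcome.

Using the PMF formula:
P(X = 1) = 0.544000

Rounded to 4 decimal places: 0.5440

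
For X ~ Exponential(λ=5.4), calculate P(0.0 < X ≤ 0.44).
0.907078

We have X ~ Exponential(λ=5.4).

To find P(0.0 < X ≤ 0.44), we use:
P(0.0 < X ≤ 0.44) = P(X ≤ 0.44) - P(X ≤ 0.0)
                 = F(0.44) - F(0.0)
                 = 0.907078 - 0.000000
                 = 0.907078

So there's approximately a 90.7% chance that X falls in this range.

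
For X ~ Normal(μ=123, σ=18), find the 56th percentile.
125.7174

We have X ~ Normal(μ=123, σ=18).

We want to find x such that P(X ≤ x) = 0.56.

This is the 56th percentile, which means 56% of values fall below this point.

Using the inverse CDF (quantile function):
x = F⁻¹(0.56) = 125.7174

Verification: P(X ≤ 125.7174) = 0.56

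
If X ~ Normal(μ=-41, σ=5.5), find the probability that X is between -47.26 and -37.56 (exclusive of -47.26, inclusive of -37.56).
0.606641

We have X ~ Normal(μ=-41, σ=5.5).

To find P(-47.26 < X ≤ -37.56), we use:
P(-47.26 < X ≤ -37.56) = P(X ≤ -37.56) - P(X ≤ -47.26)
                 = F(-37.56) - F(-47.26)
                 = 0.734164 - 0.127522
                 = 0.606641

So there's approximately a 60.7% chance that X falls in this range.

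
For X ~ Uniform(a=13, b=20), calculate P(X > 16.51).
0.498571

We have X ~ Uniform(a=13, b=20).

P(X > 16.51) = 1 - P(X ≤ 16.51)
                = 1 - F(16.51)
                = 1 - 0.501429
                = 0.498571

So there's approximately a 49.9% chance that X exceeds 16.51.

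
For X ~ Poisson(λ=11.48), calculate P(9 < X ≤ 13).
0.444277

We have X ~ Poisson(λ=11.48).

To find P(9 < X ≤ 13), we use:
P(9 < X ≤ 13) = P(X ≤ 13) - P(X ≤ 9)
                 = F(13) - F(9)
                 = 0.735040 - 0.290763
                 = 0.444277

So there's approximately a 44.4% chance that X falls in this range.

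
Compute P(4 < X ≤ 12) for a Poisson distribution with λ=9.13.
0.815377

We have X ~ Poisson(λ=9.13).

To find P(4 < X ≤ 12), we use:
P(4 < X ≤ 12) = P(X ≤ 12) - P(X ≤ 4)
                 = F(12) - F(4)
                 = 0.866110 - 0.050733
                 = 0.815377

So there's approximately a 81.5% chance that X falls in this range.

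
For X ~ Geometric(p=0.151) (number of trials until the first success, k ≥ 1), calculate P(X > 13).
0.119069

We have X ~ Geometric(p=0.151) (number of trials until the first success, k ≥ 1).

P(X > 13) = 1 - P(X ≤ 13)
                = 1 - F(13)
                = 1 - 0.880931
                = 0.119069

So there's approximately a 11.9% chance that X exceeds 13.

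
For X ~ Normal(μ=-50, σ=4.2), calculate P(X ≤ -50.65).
0.438505

We have X ~ Normal(μ=-50, σ=4.2).

The CDF gives us P(X ≤ k).

Using the CDF:
P(X ≤ -50.65) = 0.438505

This means there's approximately a 43.9% chance that X is at most -50.65.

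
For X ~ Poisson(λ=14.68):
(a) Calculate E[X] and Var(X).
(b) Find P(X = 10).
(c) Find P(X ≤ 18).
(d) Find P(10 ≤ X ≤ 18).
(a) E[X] = 14.6800, Var(X) = 14.6800
(b) P(X = 10) = 0.053958
(c) P(X ≤ 18) = 0.841330
(d) P(10 ≤ X ≤ 18) = 0.760421

We have X ~ Poisson(λ=14.68).

(a) Moments:
E[X] = 14.6800
Var(X) = 14.6800
σ = √Var(X) = 3.8314

(b) Point probability using PMF:
P(X = 10) = 0.053958

(c) Cumulative probability using CDF:
P(X ≤ 18) = F(18) = 0.841330

(d) Range probability:
P(10 ≤ X ≤ 18) = P(X ≤ 18) - P(X ≤ 9)
                   = F(18) - F(9)
                   = 0.841330 - 0.080909
                   = 0.760421

This means approximately 76.0% of outcomes fall in the interval [10, 18].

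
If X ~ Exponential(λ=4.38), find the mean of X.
0.2283

We have X ~ Exponential(λ=4.38).

For an Exponential distribution with λ=4.38:
E[X] = 0.2283

This is the expected (average) value of X.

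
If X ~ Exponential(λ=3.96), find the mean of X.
0.2525

We have X ~ Exponential(λ=3.96).

For an Exponential distribution with λ=3.96:
E[X] = 0.2525

This is the expected (average) value of X.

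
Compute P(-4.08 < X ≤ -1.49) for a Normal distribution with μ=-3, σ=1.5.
0.607190

We have X ~ Normal(μ=-3, σ=1.5).

To find P(-4.08 < X ≤ -1.49), we use:
P(-4.08 < X ≤ -1.49) = P(X ≤ -1.49) - P(X ≤ -4.08)
                 = F(-1.49) - F(-4.08)
                 = 0.842953 - 0.235762
                 = 0.607190

So there's approximately a 60.7% chance that X falls in this range.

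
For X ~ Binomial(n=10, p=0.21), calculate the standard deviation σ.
1.2880

We have X ~ Binomial(n=10, p=0.21).

For a Binomial distribution with n=10, p=0.21:
σ = √Var(X) = 1.2880

The standard deviation is the square root of the variance.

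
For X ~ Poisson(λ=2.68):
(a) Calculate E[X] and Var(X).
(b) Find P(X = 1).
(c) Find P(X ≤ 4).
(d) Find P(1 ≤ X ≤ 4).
(a) E[X] = 2.6800, Var(X) = 2.6800
(b) P(X = 1) = 0.183749
(c) P(X ≤ 4) = 0.865870
(d) P(1 ≤ X ≤ 4) = 0.797307

We have X ~ Poisson(λ=2.68).

(a) Moments:
E[X] = 2.6800
Var(X) = 2.6800
σ = √Var(X) = 1.6371

(b) Point probability using PMF:
P(X = 1) = 0.183749

(c) Cumulative probability using CDF:
P(X ≤ 4) = F(4) = 0.865870

(d) Range probability:
P(1 ≤ X ≤ 4) = P(X ≤ 4) - P(X ≤ 0)
                   = F(4) - F(0)
                   = 0.865870 - 0.068563
                   = 0.797307

This means approximately 79.7% of outcomes fall in the interval [1, 4].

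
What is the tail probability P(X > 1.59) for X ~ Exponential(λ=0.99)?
0.207194

We have X ~ Exponential(λ=0.99).

P(X > 1.59) = 1 - P(X ≤ 1.59)
                = 1 - F(1.59)
                = 1 - 0.792806
                = 0.207194

So there's approximately a 20.7% chance that X exceeds 1.59.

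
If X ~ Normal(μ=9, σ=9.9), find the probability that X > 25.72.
0.045620

We have X ~ Normal(μ=9, σ=9.9).

P(X > 25.72) = 1 - P(X ≤ 25.72)
                = 1 - F(25.72)
                = 1 - 0.954380
                = 0.045620

So there's approximately a 4.6% chance that X exceeds 25.72.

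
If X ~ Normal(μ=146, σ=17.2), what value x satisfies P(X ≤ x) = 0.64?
152.1655

We have X ~ Normal(μ=146, σ=17.2).

We want to find x such that P(X ≤ x) = 0.64.

This is the 64th percentile, which means 64% of values fall below this point.

Using the inverse CDF (quantile function):
x = F⁻¹(0.64) = 152.1655

Verification: P(X ≤ 152.1655) = 0.64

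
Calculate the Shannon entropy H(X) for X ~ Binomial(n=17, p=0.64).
2.0993 nats

We have X ~ Binomial(n=17, p=0.64).

The Shannon entropy measures the uncertainty or information content of the distribution.

For a Binomial distribution with n=17, p=0.64:
H(X) = 2.0993 nats

(In bits, this would be 3.0286 bits.)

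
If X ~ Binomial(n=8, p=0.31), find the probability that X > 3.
0.212638

We have X ~ Binomial(n=8, p=0.31).

P(X > 3) = 1 - P(X ≤ 3)
                = 1 - F(3)
                = 1 - 0.787362
                = 0.212638

So there's approximately a 21.3% chance that X exceeds 3.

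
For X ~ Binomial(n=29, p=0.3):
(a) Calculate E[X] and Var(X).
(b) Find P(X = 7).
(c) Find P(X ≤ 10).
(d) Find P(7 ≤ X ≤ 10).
(a) E[X] = 8.7000, Var(X) = 6.0900
(b) P(X = 7) = 0.133459
(c) P(X ≤ 10) = 0.770817
(d) P(7 ≤ X ≤ 10) = 0.582861

We have X ~ Binomial(n=29, p=0.3).

(a) Moments:
E[X] = 8.7000
Var(X) = 6.0900
σ = √Var(X) = 2.4678

(b) Point probability using PMF:
P(X = 7) = 0.133459

(c) Cumulative probability using CDF:
P(X ≤ 10) = F(10) = 0.770817

(d) Range probability:
P(7 ≤ X ≤ 10) = P(X ≤ 10) - P(X ≤ 6)
                   = F(10) - F(6)
                   = 0.770817 - 0.187956
                   = 0.582861

This means approximately 58.3% of outcomes fall in the interval [7, 10].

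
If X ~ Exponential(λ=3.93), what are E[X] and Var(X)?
E[X] = 0.2545, Var(X) = 0.0647

We have X ~ Exponential(λ=3.93).

For an Exponential distribution with λ=3.93:

Expected value:
E[X] = 0.2545

Variance:
Var(X) = 0.0647

Standard deviation:
σ = √Var(X) = 0.2545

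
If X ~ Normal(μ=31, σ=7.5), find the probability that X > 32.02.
0.445911

We have X ~ Normal(μ=31, σ=7.5).

P(X > 32.02) = 1 - P(X ≤ 32.02)
                = 1 - F(32.02)
                = 1 - 0.554089
                = 0.445911

So there's approximately a 44.6% chance that X exceeds 32.02.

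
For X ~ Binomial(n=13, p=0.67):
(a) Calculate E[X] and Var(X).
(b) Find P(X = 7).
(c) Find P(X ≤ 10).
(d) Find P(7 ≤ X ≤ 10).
(a) E[X] = 8.7100, Var(X) = 2.8743
(b) P(X = 7) = 0.134315
(c) P(X ≤ 10) = 0.855674
(d) P(7 ≤ X ≤ 10) = 0.756884

We have X ~ Binomial(n=13, p=0.67).

(a) Moments:
E[X] = 8.7100
Var(X) = 2.8743
σ = √Var(X) = 1.6954

(b) Point probability using PMF:
P(X = 7) = 0.134315

(c) Cumulative probability using CDF:
P(X ≤ 10) = F(10) = 0.855674

(d) Range probability:
P(7 ≤ X ≤ 10) = P(X ≤ 10) - P(X ≤ 6)
                   = F(10) - F(6)
                   = 0.855674 - 0.098790
                   = 0.756884

This means approximately 75.7% of outcomes fall in the interval [7, 10].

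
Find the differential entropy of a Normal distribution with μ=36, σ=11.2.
3.8349 nats

We have X ~ Normal(μ=36, σ=11.2).

The differential entropy measures the uncertainty or information content of the distribution.

For a Normal distribution with μ=36, σ=11.2:
h(X) = 3.8349 nats

(In bits, this would be 5.5325 bits.)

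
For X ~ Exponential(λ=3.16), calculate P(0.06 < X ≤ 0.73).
0.727711

We have X ~ Exponential(λ=3.16).

To find P(0.06 < X ≤ 0.73), we use:
P(0.06 < X ≤ 0.73) = P(X ≤ 0.73) - P(X ≤ 0.06)
                 = F(0.73) - F(0.06)
                 = 0.900421 - 0.172710
                 = 0.727711

So there's approximately a 72.8% chance that X falls in this range.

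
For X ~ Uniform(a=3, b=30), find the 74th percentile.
22.9800

We have X ~ Uniform(a=3, b=30).

We want to find x such that P(X ≤ x) = 0.74.

This is the 74th percentile, which means 74% of values fall below this point.

Using the inverse CDF (quantile function):
x = F⁻¹(0.74) = 22.9800

Verification: P(X ≤ 22.9800) = 0.74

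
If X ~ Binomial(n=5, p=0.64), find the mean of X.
3.2000

We have X ~ Binomial(n=5, p=0.64).

For a Binomial distribution with n=5, p=0.64:
E[X] = 3.2000

This is the expected (average) value of X.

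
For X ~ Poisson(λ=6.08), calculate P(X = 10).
0.043527

We have X ~ Poisson(λ=6.08).

For a Poisson distribution, the PMF gives us the probability of each outcome.

Using the PMF formula:
P(X = 10) = 0.043527

Rounded to 4 decimal places: 0.0435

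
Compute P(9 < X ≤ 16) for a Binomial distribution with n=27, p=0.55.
0.717398

We have X ~ Binomial(n=27, p=0.55).

To find P(9 < X ≤ 16), we use:
P(9 < X ≤ 16) = P(X ≤ 16) - P(X ≤ 9)
                 = F(16) - F(9)
                 = 0.736656 - 0.019258
                 = 0.717398

So there's approximately a 71.7% chance that X falls in this range.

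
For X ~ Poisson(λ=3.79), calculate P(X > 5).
0.182969

We have X ~ Poisson(λ=3.79).

P(X > 5) = 1 - P(X ≤ 5)
                = 1 - F(5)
                = 1 - 0.817031
                = 0.182969

So there's approximately a 18.3% chance that X exceeds 5.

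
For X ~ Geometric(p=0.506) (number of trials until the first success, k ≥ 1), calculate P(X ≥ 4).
0.120554

We have X ~ Geometric(p=0.506) (number of trials until the first success, k ≥ 1).

For discrete distributions, P(X ≥ 4) = 1 - P(X ≤ 3).

P(X ≤ 3) = 0.879446
P(X ≥ 4) = 1 - 0.879446 = 0.120554

So there's approximately a 12.1% chance that X is at least 4.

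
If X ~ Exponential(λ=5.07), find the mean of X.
0.1972

We have X ~ Exponential(λ=5.07).

For an Exponential distribution with λ=5.07:
E[X] = 0.1972

This is the expected (average) value of X.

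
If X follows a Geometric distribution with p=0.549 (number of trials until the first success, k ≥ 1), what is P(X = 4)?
0.050362

We have X ~ Geometric(p=0.549) (number of trials until the first success, k ≥ 1).

For a Geometric distribution, the PMF gives us the probability of each outcome.

Using the PMF formula:
P(X = 4) = 0.050362

Rounded to 4 decimal places: 0.0504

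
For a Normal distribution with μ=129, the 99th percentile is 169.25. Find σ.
σ = 17.3018

For X ~ Normal(μ, σ), the p-th percentile satisfies x = μ + z_p × σ,
where z_p = Φ⁻¹(p) is the standard normal quantile.

Step 1: z_{0.99} = Φ⁻¹(0.99) = 2.3263

Step 2: Solve for σ:
169.25 = 129 + 2.3263 × σ
σ = (169.25 - 129) / 2.3263
σ = 40.25 / 2.3263
σ = 17.3018

Verification: μ + z × σ = 129 + 2.3263 × 17.3018 = 169.25 ✓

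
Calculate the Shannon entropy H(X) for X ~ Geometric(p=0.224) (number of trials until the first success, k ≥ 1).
2.3747 nats

We have X ~ Geometric(p=0.224) (number of trials until the first success, k ≥ 1).

The Shannon entropy measures the uncertainty or information content of the distribution.

For a Geometric distribution with p=0.224 (number of trials until the first success, k ≥ 1):
H(X) = 2.3747 nats

(In bits, this would be 3.4259 bits.)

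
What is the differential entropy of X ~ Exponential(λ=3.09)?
-0.1282 nats

We have X ~ Exponential(λ=3.09).

The differential entropy measures the uncertainty or information content of the distribution.

For an Exponential distribution with λ=3.09:
h(X) = -0.1282 nats

(In bits, this would be -0.1849 bits.)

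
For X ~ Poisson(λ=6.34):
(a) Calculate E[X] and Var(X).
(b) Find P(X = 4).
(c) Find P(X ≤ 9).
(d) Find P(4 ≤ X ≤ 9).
(a) E[X] = 6.3400, Var(X) = 6.3400
(b) P(X = 4) = 0.118773
(c) P(X ≤ 9) = 0.890688
(d) P(4 ≤ X ≤ 9) = 0.767343

We have X ~ Poisson(λ=6.34).

(a) Moments:
E[X] = 6.3400
Var(X) = 6.3400
σ = √Var(X) = 2.5179

(b) Point probability using PMF:
P(X = 4) = 0.118773

(c) Cumulative probability using CDF:
P(X ≤ 9) = F(9) = 0.890688

(d) Range probability:
P(4 ≤ X ≤ 9) = P(X ≤ 9) - P(X ≤ 3)
                   = F(9) - F(3)
                   = 0.890688 - 0.123344
                   = 0.767343

This means approximately 76.7% of outcomes fall in the interval [4, 9].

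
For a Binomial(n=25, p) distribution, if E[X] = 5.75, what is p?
p = 0.23

For a Binomial(n, p) distribution:
E[X] = n × p

Given n = 25 and E[X] = 5.75:
5.75 = 25 × p
p = 5.75 / 25 = 0.23

Verification: Binomial(25, 0.23) has E[X] = 5.75 ✓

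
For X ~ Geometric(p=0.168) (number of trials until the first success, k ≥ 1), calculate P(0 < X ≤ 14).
0.923840

We have X ~ Geometric(p=0.168) (number of trials until the first success, k ≥ 1).

To find P(0 < X ≤ 14), we use:
P(0 < X ≤ 14) = P(X ≤ 14) - P(X ≤ 0)
                 = F(14) - F(0)
                 = 0.923840 - 0.000000
                 = 0.923840

So there's approximately a 92.4% chance that X falls in this range.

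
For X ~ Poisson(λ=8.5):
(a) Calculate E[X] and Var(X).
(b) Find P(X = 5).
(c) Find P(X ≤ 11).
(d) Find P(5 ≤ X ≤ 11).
(a) E[X] = 8.5000, Var(X) = 8.5000
(b) P(X = 5) = 0.075233
(c) P(X ≤ 11) = 0.848662
(d) P(5 ≤ X ≤ 11) = 0.774298

We have X ~ Poisson(λ=8.5).

(a) Moments:
E[X] = 8.5000
Var(X) = 8.5000
σ = √Var(X) = 2.9155

(b) Point probability using PMF:
P(X = 5) = 0.075233

(c) Cumulative probability using CDF:
P(X ≤ 11) = F(11) = 0.848662

(d) Range probability:
P(5 ≤ X ≤ 11) = P(X ≤ 11) - P(X ≤ 4)
                   = F(11) - F(4)
                   = 0.848662 - 0.074364
                   = 0.774298

This means approximately 77.4% of outcomes fall in the interval [5, 11].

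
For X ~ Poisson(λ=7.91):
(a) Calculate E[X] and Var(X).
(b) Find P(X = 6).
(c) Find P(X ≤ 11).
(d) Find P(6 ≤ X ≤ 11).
(a) E[X] = 7.9100, Var(X) = 7.9100
(b) P(X = 6) = 0.124870
(c) P(X ≤ 11) = 0.894463
(d) P(6 ≤ X ≤ 11) = 0.694843

We have X ~ Poisson(λ=7.91).

(a) Moments:
E[X] = 7.9100
Var(X) = 7.9100
σ = √Var(X) = 2.8125

(b) Point probability using PMF:
P(X = 6) = 0.124870

(c) Cumulative probability using CDF:
P(X ≤ 11) = F(11) = 0.894463

(d) Range probability:
P(6 ≤ X ≤ 11) = P(X ≤ 11) - P(X ≤ 5)
                   = F(11) - F(5)
                   = 0.894463 - 0.199620
                   = 0.694843

This means approximately 69.5% of outcomes fall in the interval [6, 11].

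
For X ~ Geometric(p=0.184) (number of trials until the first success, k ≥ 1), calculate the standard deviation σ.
4.9094

We have X ~ Geometric(p=0.184) (number of trials until the first success, k ≥ 1).

For a Geometric distribution with p=0.184 (number of trials until the first success, k ≥ 1):
σ = √Var(X) = 4.9094

The standard deviation is the square root of the variance.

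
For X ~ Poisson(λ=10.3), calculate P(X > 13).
0.158378

We have X ~ Poisson(λ=10.3).

P(X > 13) = 1 - P(X ≤ 13)
                = 1 - F(13)
                = 1 - 0.841622
                = 0.158378

So there's approximately a 15.8% chance that X exceeds 13.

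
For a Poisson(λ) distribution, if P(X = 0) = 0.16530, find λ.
λ = 1.8000

For a Poisson(λ) distribution, the PMF at 0 is:
P(X = 0) = λ^0 e^(-λ) / 0! = e^(-λ)

Given P(X = 0) = 0.16530:
e^(-λ) = 0.16530
-λ = ln(0.16530)
λ = -ln(0.16530) = 1.8000

Verification: e^(-1.8000) = 0.16530 ✓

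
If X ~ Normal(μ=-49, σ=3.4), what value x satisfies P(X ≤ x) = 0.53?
-48.7441

We have X ~ Normal(μ=-49, σ=3.4).

We want to find x such that P(X ≤ x) = 0.53.

This is the 53rd percentile, which means 53% of values fall below this point.

Using the inverse CDF (quantile function):
x = F⁻¹(0.53) = -48.7441

Verification: P(X ≤ -48.7441) = 0.53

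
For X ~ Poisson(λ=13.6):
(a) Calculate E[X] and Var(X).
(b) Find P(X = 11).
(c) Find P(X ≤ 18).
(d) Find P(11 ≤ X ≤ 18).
(a) E[X] = 13.6000, Var(X) = 13.6000
(b) P(X = 11) = 0.091489
(c) P(X ≤ 18) = 0.903549
(d) P(11 ≤ X ≤ 18) = 0.699820

We have X ~ Poisson(λ=13.6).

(a) Moments:
E[X] = 13.6000
Var(X) = 13.6000
σ = √Var(X) = 3.6878

(b) Point probability using PMF:
P(X = 11) = 0.091489

(c) Cumulative probability using CDF:
P(X ≤ 18) = F(18) = 0.903549

(d) Range probability:
P(11 ≤ X ≤ 18) = P(X ≤ 18) - P(X ≤ 10)
                   = F(18) - F(10)
                   = 0.903549 - 0.203729
                   = 0.699820

This means approximately 70.0% of outcomes fall in the interval [11, 18].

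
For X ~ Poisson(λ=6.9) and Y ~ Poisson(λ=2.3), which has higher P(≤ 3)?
Y has higher probability (P(Y ≤ 3) = 0.7993 > P(X ≤ 3) = 0.0871)

Compute P(≤ 3) for each distribution:

X ~ Poisson(λ=6.9):
P(X ≤ 3) = 0.0871

Y ~ Poisson(λ=2.3):
P(Y ≤ 3) = 0.7993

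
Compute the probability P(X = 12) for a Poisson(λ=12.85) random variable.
0.111126

We have X ~ Poisson(λ=12.85).

For a Poisson distribution, the PMF gives us the probability of each outcome.

Using the PMF formula:
P(X = 12) = 0.111126

Rounded to 4 decimal places: 0.1111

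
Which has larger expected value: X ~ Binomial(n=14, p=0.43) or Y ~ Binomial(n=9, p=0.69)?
Y has larger mean (6.2100 > 6.0200)

Compute the expected value for each distribution:

X ~ Binomial(n=14, p=0.43):
E[X] = 6.0200

Y ~ Binomial(n=9, p=0.69):
E[Y] = 6.2100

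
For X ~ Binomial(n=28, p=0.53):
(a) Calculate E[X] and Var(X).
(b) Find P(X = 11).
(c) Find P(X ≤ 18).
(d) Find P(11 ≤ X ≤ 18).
(a) E[X] = 14.8400, Var(X) = 6.9748
(b) P(X = 11) = 0.053041
(c) P(X ≤ 18) = 0.918227
(d) P(11 ≤ X ≤ 18) = 0.868250

We have X ~ Binomial(n=28, p=0.53).

(a) Moments:
E[X] = 14.8400
Var(X) = 6.9748
σ = √Var(X) = 2.6410

(b) Point probability using PMF:
P(X = 11) = 0.053041

(c) Cumulative probability using CDF:
P(X ≤ 18) = F(18) = 0.918227

(d) Range probability:
P(11 ≤ X ≤ 18) = P(X ≤ 18) - P(X ≤ 10)
                   = F(18) - F(10)
                   = 0.918227 - 0.049977
                   = 0.868250

This means approximately 86.8% of outcomes fall in the interval [11, 18].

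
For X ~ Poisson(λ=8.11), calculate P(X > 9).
0.297115

We have X ~ Poisson(λ=8.11).

P(X > 9) = 1 - P(X ≤ 9)
                = 1 - F(9)
                = 1 - 0.702885
                = 0.297115

So there's approximately a 29.7% chance that X exceeds 9.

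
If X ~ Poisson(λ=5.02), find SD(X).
2.2405

We have X ~ Poisson(λ=5.02).

For a Poisson distribution with λ=5.02:
σ = √Var(X) = 2.2405

The standard deviation is the square root of the variance.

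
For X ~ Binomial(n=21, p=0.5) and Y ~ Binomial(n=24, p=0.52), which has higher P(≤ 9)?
X has higher probability (P(X ≤ 9) = 0.3318 > P(Y ≤ 9) = 0.1116)

Compute P(≤ 9) for each distribution:

X ~ Binomial(n=21, p=0.5):
P(X ≤ 9) = 0.3318

Y ~ Binomial(n=24, p=0.52):
P(Y ≤ 9) = 0.1116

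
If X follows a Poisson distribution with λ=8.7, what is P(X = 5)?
0.069192

We have X ~ Poisson(λ=8.7).

For a Poisson distribution, the PMF gives us the probability of each outcome.

Using the PMF formula:
P(X = 5) = 0.069192

Rounded to 4 decimal places: 0.0692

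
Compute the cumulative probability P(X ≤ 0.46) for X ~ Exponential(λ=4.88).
0.894051

We have X ~ Exponential(λ=4.88).

The CDF gives us P(X ≤ k).

Using the CDF:
P(X ≤ 0.46) = 0.894051

This means there's approximately a 89.4% chance that X is at most 0.46.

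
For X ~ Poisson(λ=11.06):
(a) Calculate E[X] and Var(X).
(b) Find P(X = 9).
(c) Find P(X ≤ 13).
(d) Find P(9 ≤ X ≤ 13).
(a) E[X] = 11.0600, Var(X) = 11.0600
(b) P(X = 9) = 0.107334
(c) P(X ≤ 13) = 0.775705
(d) P(9 ≤ X ≤ 13) = 0.549004

We have X ~ Poisson(λ=11.06).

(a) Moments:
E[X] = 11.0600
Var(X) = 11.0600
σ = √Var(X) = 3.3257

(b) Point probability using PMF:
P(X = 9) = 0.107334

(c) Cumulative probability using CDF:
P(X ≤ 13) = F(13) = 0.775705

(d) Range probability:
P(9 ≤ X ≤ 13) = P(X ≤ 13) - P(X ≤ 8)
                   = F(13) - F(8)
                   = 0.775705 - 0.226701
                   = 0.549004

This means approximately 54.9% of outcomes fall in the interval [9, 13].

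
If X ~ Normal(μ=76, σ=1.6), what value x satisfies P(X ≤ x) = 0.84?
77.5911

We have X ~ Normal(μ=76, σ=1.6).

We want to find x such that P(X ≤ x) = 0.84.

This is the 84th percentile, which means 84% of values fall below this point.

Using the inverse CDF (quantile function):
x = F⁻¹(0.84) = 77.5911

Verification: P(X ≤ 77.5911) = 0.84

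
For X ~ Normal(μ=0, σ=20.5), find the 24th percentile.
-14.4792

We have X ~ Normal(μ=0, σ=20.5).

We want to find x such that P(X ≤ x) = 0.24.

This is the 24th percentile, which means 24% of values fall below this point.

Using the inverse CDF (quantile function):
x = F⁻¹(0.24) = -14.4792

Verification: P(X ≤ -14.4792) = 0.24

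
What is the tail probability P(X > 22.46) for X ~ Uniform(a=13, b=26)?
0.272308

We have X ~ Uniform(a=13, b=26).

P(X > 22.46) = 1 - P(X ≤ 22.46)
                = 1 - F(22.46)
                = 1 - 0.727692
                = 0.272308

So there's approximately a 27.2% chance that X exceeds 22.46.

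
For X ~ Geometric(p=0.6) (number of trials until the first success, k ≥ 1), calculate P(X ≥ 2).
0.400000

We have X ~ Geometric(p=0.6) (number of trials until the first success, k ≥ 1).

For discrete distributions, P(X ≥ 2) = 1 - P(X ≤ 1).

P(X ≤ 1) = 0.600000
P(X ≥ 2) = 1 - 0.600000 = 0.400000

So there's approximately a 40.0% chance that X is at least 2.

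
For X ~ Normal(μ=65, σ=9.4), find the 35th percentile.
61.3780

We have X ~ Normal(μ=65, σ=9.4).

We want to find x such that P(X ≤ x) = 0.35.

This is the 35th percentile, which means 35% of values fall below this point.

Using the inverse CDF (quantile function):
x = F⁻¹(0.35) = 61.3780

Verification: P(X ≤ 61.3780) = 0.35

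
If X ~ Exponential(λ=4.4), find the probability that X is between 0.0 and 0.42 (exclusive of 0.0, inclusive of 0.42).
0.842448

We have X ~ Exponential(λ=4.4).

To find P(0.0 < X ≤ 0.42), we use:
P(0.0 < X ≤ 0.42) = P(X ≤ 0.42) - P(X ≤ 0.0)
                 = F(0.42) - F(0.0)
                 = 0.842448 - 0.000000
                 = 0.842448

So there's approximately a 84.2% chance that X falls in this range.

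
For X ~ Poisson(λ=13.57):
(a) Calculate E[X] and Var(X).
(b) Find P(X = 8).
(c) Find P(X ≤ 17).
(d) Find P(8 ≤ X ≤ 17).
(a) E[X] = 13.5700, Var(X) = 13.5700
(b) P(X = 8) = 0.036454
(c) P(X ≤ 17) = 0.856405
(d) P(8 ≤ X ≤ 17) = 0.816452

We have X ~ Poisson(λ=13.57).

(a) Moments:
E[X] = 13.5700
Var(X) = 13.5700
σ = √Var(X) = 3.6837

(b) Point probability using PMF:
P(X = 8) = 0.036454

(c) Cumulative probability using CDF:
P(X ≤ 17) = F(17) = 0.856405

(d) Range probability:
P(8 ≤ X ≤ 17) = P(X ≤ 17) - P(X ≤ 7)
                   = F(17) - F(7)
                   = 0.856405 - 0.039953
                   = 0.816452

This means approximately 81.6% of outcomes fall in the interval [8, 17].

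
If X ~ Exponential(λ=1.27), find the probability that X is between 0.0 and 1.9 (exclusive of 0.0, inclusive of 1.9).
0.910454

We have X ~ Exponential(λ=1.27).

To find P(0.0 < X ≤ 1.9), we use:
P(0.0 < X ≤ 1.9) = P(X ≤ 1.9) - P(X ≤ 0.0)
                 = F(1.9) - F(0.0)
                 = 0.910454 - 0.000000
                 = 0.910454

So there's approximately a 91.0% chance that X falls in this range.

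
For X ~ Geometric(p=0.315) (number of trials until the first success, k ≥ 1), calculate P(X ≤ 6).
0.896690

We have X ~ Geometric(p=0.315) (number of trials until the first success, k ≥ 1).

The CDF gives us P(X ≤ k).

Using the CDF:
P(X ≤ 6) = 0.896690

This means there's approximately a 89.7% chance that X is at most 6.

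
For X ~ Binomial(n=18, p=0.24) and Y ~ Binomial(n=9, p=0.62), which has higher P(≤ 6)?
X has higher probability (P(X ≤ 6) = 0.8829 > P(Y ≤ 6) = 0.7287)

Compute P(≤ 6) for each distribution:

X ~ Binomial(n=18, p=0.24):
P(X ≤ 6) = 0.8829

Y ~ Binomial(n=9, p=0.62):
P(Y ≤ 6) = 0.7287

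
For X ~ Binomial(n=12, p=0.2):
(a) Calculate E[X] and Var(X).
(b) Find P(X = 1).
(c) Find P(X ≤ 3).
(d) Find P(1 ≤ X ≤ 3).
(a) E[X] = 2.4000, Var(X) = 1.9200
(b) P(X = 1) = 0.206158
(c) P(X ≤ 3) = 0.794569
(d) P(1 ≤ X ≤ 3) = 0.725849

We have X ~ Binomial(n=12, p=0.2).

(a) Moments:
E[X] = 2.4000
Var(X) = 1.9200
σ = √Var(X) = 1.3856

(b) Point probability using PMF:
P(X = 1) = 0.206158

(c) Cumulative probability using CDF:
P(X ≤ 3) = F(3) = 0.794569

(d) Range probability:
P(1 ≤ X ≤ 3) = P(X ≤ 3) - P(X ≤ 0)
                   = F(3) - F(0)
                   = 0.794569 - 0.068719
                   = 0.725849

This means approximately 72.6% of outcomes fall in the interval [1, 3].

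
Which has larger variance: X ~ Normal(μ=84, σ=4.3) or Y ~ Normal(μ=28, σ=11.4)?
Y has larger variance (129.9600 > 18.4900)

Compute the variance for each distribution:

X ~ Normal(μ=84, σ=4.3):
Var(X) = 18.4900

Y ~ Normal(μ=28, σ=11.4):
Var(Y) = 129.9600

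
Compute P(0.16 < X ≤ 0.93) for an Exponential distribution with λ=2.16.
0.573646

We have X ~ Exponential(λ=2.16).

To find P(0.16 < X ≤ 0.93), we use:
P(0.16 < X ≤ 0.93) = P(X ≤ 0.93) - P(X ≤ 0.16)
                 = F(0.93) - F(0.16)
                 = 0.865850 - 0.292204
                 = 0.573646

So there's approximately a 57.4% chance that X falls in this range.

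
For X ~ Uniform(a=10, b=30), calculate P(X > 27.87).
0.106500

We have X ~ Uniform(a=10, b=30).

P(X > 27.87) = 1 - P(X ≤ 27.87)
                = 1 - F(27.87)
                = 1 - 0.893500
                = 0.106500

So there's approximately a 10.6% chance that X exceeds 27.87.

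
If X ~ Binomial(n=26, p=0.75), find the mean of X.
19.5000

We have X ~ Binomial(n=26, p=0.75).

For a Binomial distribution with n=26, p=0.75:
E[X] = 19.5000

This is the expected (average) value of X.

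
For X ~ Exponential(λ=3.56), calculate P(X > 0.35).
0.287653

We have X ~ Exponential(λ=3.56).

P(X > 0.35) = 1 - P(X ≤ 0.35)
                = 1 - F(0.35)
                = 1 - 0.712347
                = 0.287653

So there's approximately a 28.8% chance that X exceeds 0.35.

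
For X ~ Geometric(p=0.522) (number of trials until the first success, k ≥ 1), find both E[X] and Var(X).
E[X] = 1.9157, Var(X) = 1.7542

We have X ~ Geometric(p=0.522) (number of trials until the first success, k ≥ 1).

For a Geometric distribution with p=0.522 (number of trials until the first success, k ≥ 1):

Expected value:
E[X] = 1.9157

Variance:
Var(X) = 1.7542

Standard deviation:
σ = √Var(X) = 1.3245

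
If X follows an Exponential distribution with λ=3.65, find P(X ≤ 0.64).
0.903286

We have X ~ Exponential(λ=3.65).

The CDF gives us P(X ≤ k).

Using the CDF:
P(X ≤ 0.64) = 0.903286

This means there's approximately a 90.3% chance that X is at most 0.64.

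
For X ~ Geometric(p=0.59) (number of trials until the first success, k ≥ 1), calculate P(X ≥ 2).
0.410000

We have X ~ Geometric(p=0.59) (number of trials until the first success, k ≥ 1).

For discrete distributions, P(X ≥ 2) = 1 - P(X ≤ 1).

P(X ≤ 1) = 0.590000
P(X ≥ 2) = 1 - 0.590000 = 0.410000

So there's approximately a 41.0% chance that X is at least 2.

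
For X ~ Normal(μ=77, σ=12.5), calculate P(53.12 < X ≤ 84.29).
0.692080

We have X ~ Normal(μ=77, σ=12.5).

To find P(53.12 < X ≤ 84.29), we use:
P(53.12 < X ≤ 84.29) = P(X ≤ 84.29) - P(X ≤ 53.12)
                 = F(84.29) - F(53.12)
                 = 0.720121 - 0.028041
                 = 0.692080

So there's approximately a 69.2% chance that X falls in this range.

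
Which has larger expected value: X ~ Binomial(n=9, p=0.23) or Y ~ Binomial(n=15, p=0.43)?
Y has larger mean (6.4500 > 2.0700)

Compute the expected value for each distribution:

X ~ Binomial(n=9, p=0.23):
E[X] = 2.0700

Y ~ Binomial(n=15, p=0.43):
E[Y] = 6.4500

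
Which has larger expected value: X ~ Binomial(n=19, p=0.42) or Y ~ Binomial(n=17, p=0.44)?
X has larger mean (7.9800 > 7.4800)

Compute the expected value for each distribution:

X ~ Binomial(n=19, p=0.42):
E[X] = 7.9800

Y ~ Binomial(n=17, p=0.44):
E[Y] = 7.4800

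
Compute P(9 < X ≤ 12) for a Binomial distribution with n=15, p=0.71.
0.605739

We have X ~ Binomial(n=15, p=0.71).

To find P(9 < X ≤ 12), we use:
P(9 < X ≤ 12) = P(X ≤ 12) - P(X ≤ 9)
                 = F(12) - F(9)
                 = 0.855260 - 0.249521
                 = 0.605739

So there's approximately a 60.6% chance that X falls in this range.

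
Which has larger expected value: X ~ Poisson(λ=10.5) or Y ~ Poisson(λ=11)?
Y has larger mean (11.0000 > 10.5000)

Compute the expected value for each distribution:

X ~ Poisson(λ=10.5):
E[X] = 10.5000

Y ~ Poisson(λ=11):
E[Y] = 11.0000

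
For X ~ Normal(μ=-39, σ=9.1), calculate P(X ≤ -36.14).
0.623348

We have X ~ Normal(μ=-39, σ=9.1).

The CDF gives us P(X ≤ k).

Using the CDF:
P(X ≤ -36.14) = 0.623348

This means there's approximately a 62.3% chance that X is at most -36.14.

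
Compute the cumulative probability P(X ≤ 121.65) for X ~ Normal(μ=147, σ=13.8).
0.033108

We have X ~ Normal(μ=147, σ=13.8).

The CDF gives us P(X ≤ k).

Using the CDF:
P(X ≤ 121.65) = 0.033108

This means there's approximately a 3.3% chance that X is at most 121.65.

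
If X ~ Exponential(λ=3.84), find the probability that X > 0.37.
0.241521

We have X ~ Exponential(λ=3.84).

P(X > 0.37) = 1 - P(X ≤ 0.37)
                = 1 - F(0.37)
                = 1 - 0.758479
                = 0.241521

So there's approximately a 24.2% chance that X exceeds 0.37.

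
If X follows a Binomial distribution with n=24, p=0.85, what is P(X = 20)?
0.208504

We have X ~ Binomial(n=24, p=0.85).

For a Binomial distribution, the PMF gives us the probability of each outcome.

Using the PMF formula:
P(X = 20) = 0.208504

Rounded to 4 decimal places: 0.2085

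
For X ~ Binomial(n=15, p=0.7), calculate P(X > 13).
0.035268

We have X ~ Binomial(n=15, p=0.7).

P(X > 13) = 1 - P(X ≤ 13)
                = 1 - F(13)
                = 1 - 0.964732
                = 0.035268

So there's approximately a 3.5% chance that X exceeds 13.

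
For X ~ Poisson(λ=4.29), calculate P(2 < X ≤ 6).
0.658366

We have X ~ Poisson(λ=4.29).

To find P(2 < X ≤ 6), we use:
P(2 < X ≤ 6) = P(X ≤ 6) - P(X ≤ 2)
                 = F(6) - F(2)
                 = 0.856979 - 0.198612
                 = 0.658366

So there's approximately a 65.8% chance that X falls in this range.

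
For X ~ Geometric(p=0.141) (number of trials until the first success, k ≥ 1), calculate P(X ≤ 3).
0.366160

We have X ~ Geometric(p=0.141) (number of trials until the first success, k ≥ 1).

The CDF gives us P(X ≤ k).

Using the CDF:
P(X ≤ 3) = 0.366160

This means there's approximately a 36.6% chance that X is at most 3.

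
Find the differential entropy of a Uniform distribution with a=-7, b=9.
2.7726 nats

We have X ~ Uniform(a=-7, b=9).

The differential entropy measures the uncertainty or information content of the distribution.

For a Uniform distribution with a=-7, b=9:
h(X) = 2.7726 nats

(In bits, this would be 4.0000 bits.)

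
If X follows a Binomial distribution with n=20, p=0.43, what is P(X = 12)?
0.056090

We have X ~ Binomial(n=20, p=0.43).

For a Binomial distribution, the PMF gives us the probability of each outcome.

Using the PMF formula:
P(X = 12) = 0.056090

Rounded to 4 decimal places: 0.0561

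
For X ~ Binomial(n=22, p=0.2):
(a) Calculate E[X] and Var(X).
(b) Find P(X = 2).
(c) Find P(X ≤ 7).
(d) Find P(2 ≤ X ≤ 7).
(a) E[X] = 4.4000, Var(X) = 3.5200
(b) P(X = 2) = 0.106530
(c) P(X ≤ 7) = 0.943855
(d) P(2 ≤ X ≤ 7) = 0.895894

We have X ~ Binomial(n=22, p=0.2).

(a) Moments:
E[X] = 4.4000
Var(X) = 3.5200
σ = √Var(X) = 1.8762

(b) Point probability using PMF:
P(X = 2) = 0.106530

(c) Cumulative probability using CDF:
P(X ≤ 7) = F(7) = 0.943855

(d) Range probability:
P(2 ≤ X ≤ 7) = P(X ≤ 7) - P(X ≤ 1)
                   = F(7) - F(1)
                   = 0.943855 - 0.047962
                   = 0.895894

This means approximately 89.6% of outcomes fall in the interval [2, 7].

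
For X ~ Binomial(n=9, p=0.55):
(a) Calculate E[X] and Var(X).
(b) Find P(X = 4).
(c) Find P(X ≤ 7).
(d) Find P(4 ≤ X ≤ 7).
(a) E[X] = 4.9500, Var(X) = 2.2275
(b) P(X = 4) = 0.212757
(c) P(X ≤ 7) = 0.961482
(d) P(4 ≤ X ≤ 7) = 0.795660

We have X ~ Binomial(n=9, p=0.55).

(a) Moments:
E[X] = 4.9500
Var(X) = 2.2275
σ = √Var(X) = 1.4925

(b) Point probability using PMF:
P(X = 4) = 0.212757

(c) Cumulative probability using CDF:
P(X ≤ 7) = F(7) = 0.961482

(d) Range probability:
P(4 ≤ X ≤ 7) = P(X ≤ 7) - P(X ≤ 3)
                   = F(7) - F(3)
                   = 0.961482 - 0.165822
                   = 0.795660

This means approximately 79.6% of outcomes fall in the interval [4, 7].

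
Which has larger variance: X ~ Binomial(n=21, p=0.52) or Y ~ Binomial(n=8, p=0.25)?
X has larger variance (5.2416 > 1.5000)

Compute the variance for each distribution:

X ~ Binomial(n=21, p=0.52):
Var(X) = 5.2416

Y ~ Binomial(n=8, p=0.25):
Var(Y) = 1.5000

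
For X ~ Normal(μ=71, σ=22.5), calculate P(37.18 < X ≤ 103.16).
0.857141

We have X ~ Normal(μ=71, σ=22.5).

To find P(37.18 < X ≤ 103.16), we use:
P(37.18 < X ≤ 103.16) = P(X ≤ 103.16) - P(X ≤ 37.18)
                 = F(103.16) - F(37.18)
                 = 0.923546 - 0.066405
                 = 0.857141

So there's approximately a 85.7% chance that X falls in this range.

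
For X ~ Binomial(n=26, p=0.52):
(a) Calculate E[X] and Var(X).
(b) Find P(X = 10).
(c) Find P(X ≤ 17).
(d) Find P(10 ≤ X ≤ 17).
(a) E[X] = 13.5200, Var(X) = 6.4896
(b) P(X = 10) = 0.060972
(c) P(X ≤ 17) = 0.942210
(d) P(10 ≤ X ≤ 17) = 0.885334

We have X ~ Binomial(n=26, p=0.52).

(a) Moments:
E[X] = 13.5200
Var(X) = 6.4896
σ = √Var(X) = 2.5475

(b) Point probability using PMF:
P(X = 10) = 0.060972

(c) Cumulative probability using CDF:
P(X ≤ 17) = F(17) = 0.942210

(d) Range probability:
P(10 ≤ X ≤ 17) = P(X ≤ 17) - P(X ≤ 9)
                   = F(17) - F(9)
                   = 0.942210 - 0.056876
                   = 0.885334

This means approximately 88.5% of outcomes fall in the interval [10, 17].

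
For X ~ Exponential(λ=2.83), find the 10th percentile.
0.0372

We have X ~ Exponential(λ=2.83).

We want to find x such that P(X ≤ x) = 0.1.

This is the 10th percentile, which means 10% of values fall below this point.

Using the inverse CDF (quantile function):
x = F⁻¹(0.1) = 0.0372

Verification: P(X ≤ 0.0372) = 0.1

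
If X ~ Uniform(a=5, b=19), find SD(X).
4.0415

We have X ~ Uniform(a=5, b=19).

For a Uniform distribution with a=5, b=19:
σ = √Var(X) = 4.0415

The standard deviation is the square root of the variance.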